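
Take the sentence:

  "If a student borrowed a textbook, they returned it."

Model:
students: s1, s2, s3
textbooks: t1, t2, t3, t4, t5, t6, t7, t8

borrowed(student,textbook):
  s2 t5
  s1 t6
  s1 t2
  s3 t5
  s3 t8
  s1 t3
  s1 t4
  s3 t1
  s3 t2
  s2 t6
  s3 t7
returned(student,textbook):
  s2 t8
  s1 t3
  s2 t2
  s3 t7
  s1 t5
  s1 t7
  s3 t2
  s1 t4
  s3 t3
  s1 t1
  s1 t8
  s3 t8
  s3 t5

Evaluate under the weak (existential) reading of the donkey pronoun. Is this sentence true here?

False

"it" takes "a textbook" as antecedent — a donkey pronoun bound across the clause boundary.
Weak reading: every student s with some borrowed-textbook has at least one borrowed-textbook t such that returned(s,t).
Per student: s1:✓  s2:✗  s3:✓
s2 has no witness among its borrowed-textbooks.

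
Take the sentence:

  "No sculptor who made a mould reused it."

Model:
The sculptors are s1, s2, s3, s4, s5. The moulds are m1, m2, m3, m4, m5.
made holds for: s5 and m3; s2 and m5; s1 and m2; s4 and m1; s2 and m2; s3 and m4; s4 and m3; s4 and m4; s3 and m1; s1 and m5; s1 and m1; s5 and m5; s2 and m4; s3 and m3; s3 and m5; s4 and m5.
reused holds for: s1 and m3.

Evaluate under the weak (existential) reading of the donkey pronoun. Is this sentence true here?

"it" takes "a mould" as antecedent — a donkey pronoun bound across the clause boundary.
Truth condition: for no (s,m) with made(s,m) does reused(s,m) hold.
Restrictor pairs — does the scope hold? (s1,m1):fails  (s1,m2):fails  (s1,m5):fails  (s2,m2):fails  (s2,m4):fails  (s2,m5):fails  (s3,m1):fails  (s3,m3):fails  (s3,m4):fails  (s3,m5):fails  (s4,m1):fails  (s4,m3):fails  (s4,m4):fails  (s4,m5):fails  (s5,m3):fails  (s5,m5):fails
Scope holds for no restrictor pair, so the sentence is true.

True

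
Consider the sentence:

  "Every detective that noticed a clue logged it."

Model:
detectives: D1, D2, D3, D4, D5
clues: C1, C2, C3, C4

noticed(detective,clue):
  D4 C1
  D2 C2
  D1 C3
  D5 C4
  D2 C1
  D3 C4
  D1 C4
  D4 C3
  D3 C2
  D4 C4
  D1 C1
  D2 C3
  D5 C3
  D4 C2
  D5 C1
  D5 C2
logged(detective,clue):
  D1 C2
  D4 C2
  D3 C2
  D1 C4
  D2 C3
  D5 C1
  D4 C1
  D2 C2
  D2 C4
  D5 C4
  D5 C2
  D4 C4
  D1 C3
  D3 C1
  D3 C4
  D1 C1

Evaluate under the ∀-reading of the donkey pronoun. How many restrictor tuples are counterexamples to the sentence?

"it" takes "a clue" as antecedent — a donkey pronoun bound across the clause boundary.
Strong reading: for every (d,c) with noticed(d,c), logged(d,c).
Restrictor pairs: (D1,C1) ✓  (D1,C3) ✓  (D1,C4) ✓  (D2,C1) ✗  (D2,C2) ✓  (D2,C3) ✓  (D3,C2) ✓  (D3,C4) ✓  (D4,C1) ✓  (D4,C2) ✓  (D4,C3) ✗  (D4,C4) ✓  (D5,C1) ✓  (D5,C2) ✓  (D5,C3) ✗  (D5,C4) ✓
Counterexamples (restrictor pairs failing the scope): 3.

3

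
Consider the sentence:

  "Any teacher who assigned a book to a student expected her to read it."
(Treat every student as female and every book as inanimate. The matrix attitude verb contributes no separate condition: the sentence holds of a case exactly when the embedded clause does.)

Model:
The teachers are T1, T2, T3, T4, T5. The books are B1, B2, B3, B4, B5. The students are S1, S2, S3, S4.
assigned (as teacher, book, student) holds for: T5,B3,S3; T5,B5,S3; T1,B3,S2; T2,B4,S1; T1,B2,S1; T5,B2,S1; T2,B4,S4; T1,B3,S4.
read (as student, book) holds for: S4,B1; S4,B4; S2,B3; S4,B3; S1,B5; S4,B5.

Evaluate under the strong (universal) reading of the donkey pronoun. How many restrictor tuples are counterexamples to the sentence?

5

"her" takes "a student" as antecedent and "it" takes "a book"; both are donkey pronouns co-varying with the restrictor.
Strong reading: for every (t,b,s) with assigned(t,b,s), read(s,b).
Restrictor triples: (T1,B2,S1)→read(S1,B2) ✗  (T1,B3,S2)→read(S2,B3) ✓  (T1,B3,S4)→read(S4,B3) ✓  (T2,B4,S1)→read(S1,B4) ✗  (T2,B4,S4)→read(S4,B4) ✓  (T5,B2,S1)→read(S1,B2) ✗  (T5,B3,S3)→read(S3,B3) ✗  (T5,B5,S3)→read(S3,B5) ✗
Counterexamples (restrictor triples failing the scope): 5.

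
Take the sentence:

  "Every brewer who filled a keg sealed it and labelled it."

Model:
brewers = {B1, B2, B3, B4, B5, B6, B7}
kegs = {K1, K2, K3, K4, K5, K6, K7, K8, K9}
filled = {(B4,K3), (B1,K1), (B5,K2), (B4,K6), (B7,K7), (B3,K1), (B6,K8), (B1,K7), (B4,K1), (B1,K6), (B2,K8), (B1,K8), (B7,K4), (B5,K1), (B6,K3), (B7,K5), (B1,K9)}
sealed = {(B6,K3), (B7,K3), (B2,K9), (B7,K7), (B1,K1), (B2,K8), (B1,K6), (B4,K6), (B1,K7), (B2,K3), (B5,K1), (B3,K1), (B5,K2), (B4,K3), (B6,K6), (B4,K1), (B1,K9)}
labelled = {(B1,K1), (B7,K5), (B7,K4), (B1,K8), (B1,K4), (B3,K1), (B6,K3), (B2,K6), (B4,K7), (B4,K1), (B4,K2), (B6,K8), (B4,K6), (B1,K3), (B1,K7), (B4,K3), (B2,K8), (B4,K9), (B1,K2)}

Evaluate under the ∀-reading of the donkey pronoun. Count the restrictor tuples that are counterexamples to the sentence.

9

"it" takes "a keg" as antecedent — a donkey pronoun bound across the clause boundary.
Strong reading: for every (b,k) with filled(b,k), sealed(b,k) ∧ labelled(b,k).
Restrictor pairs: (B1,K1) ✓  (B1,K6) ✗  (B1,K7) ✓  (B1,K8) ✗  (B1,K9) ✗  (B2,K8) ✓  (B3,K1) ✓  (B4,K1) ✓  (B4,K3) ✓  (B4,K6) ✓  (B5,K1) ✗  (B5,K2) ✗  (B6,K3) ✓  (B6,K8) ✗  (B7,K4) ✗  (B7,K5) ✗  (B7,K7) ✗
Counterexamples (restrictor pairs failing the scope): 9.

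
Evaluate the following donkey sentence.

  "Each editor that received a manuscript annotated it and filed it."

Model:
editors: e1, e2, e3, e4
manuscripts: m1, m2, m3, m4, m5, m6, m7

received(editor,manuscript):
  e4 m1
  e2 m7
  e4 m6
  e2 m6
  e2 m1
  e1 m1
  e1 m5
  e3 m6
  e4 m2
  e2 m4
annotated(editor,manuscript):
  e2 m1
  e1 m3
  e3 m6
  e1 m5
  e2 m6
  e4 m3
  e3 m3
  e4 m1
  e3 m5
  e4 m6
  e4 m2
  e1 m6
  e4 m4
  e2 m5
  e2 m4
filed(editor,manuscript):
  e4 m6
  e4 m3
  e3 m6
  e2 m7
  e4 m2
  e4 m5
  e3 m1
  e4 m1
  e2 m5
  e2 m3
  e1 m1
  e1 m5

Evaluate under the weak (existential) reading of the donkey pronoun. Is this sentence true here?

False

"it" takes "a manuscript" as antecedent — a donkey pronoun bound across the clause boundary.
Weak reading: every editor e with some received-manuscript has at least one received-manuscript m such that annotated(e,m) ∧ filed(e,m).
Per editor: e1:✓  e2:✗  e3:✓  e4:✓
e2 has no witness among its received-manuscripts.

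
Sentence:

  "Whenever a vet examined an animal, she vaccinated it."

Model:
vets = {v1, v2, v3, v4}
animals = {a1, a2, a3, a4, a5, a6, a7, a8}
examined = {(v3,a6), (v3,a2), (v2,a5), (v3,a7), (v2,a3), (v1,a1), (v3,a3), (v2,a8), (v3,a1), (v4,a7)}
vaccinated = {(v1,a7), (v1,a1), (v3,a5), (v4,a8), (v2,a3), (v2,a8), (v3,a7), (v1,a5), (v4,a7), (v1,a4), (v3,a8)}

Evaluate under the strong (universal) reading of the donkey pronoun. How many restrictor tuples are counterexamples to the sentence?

5

"it" takes "an animal" as antecedent — a donkey pronoun bound across the clause boundary.
Strong reading: for every (v,a) with examined(v,a), vaccinated(v,a).
Restrictor pairs: (v1,a1) ✓  (v2,a3) ✓  (v2,a5) ✗  (v2,a8) ✓  (v3,a1) ✗  (v3,a2) ✗  (v3,a3) ✗  (v3,a6) ✗  (v3,a7) ✓  (v4,a7) ✓
Counterexamples (restrictor pairs failing the scope): 5.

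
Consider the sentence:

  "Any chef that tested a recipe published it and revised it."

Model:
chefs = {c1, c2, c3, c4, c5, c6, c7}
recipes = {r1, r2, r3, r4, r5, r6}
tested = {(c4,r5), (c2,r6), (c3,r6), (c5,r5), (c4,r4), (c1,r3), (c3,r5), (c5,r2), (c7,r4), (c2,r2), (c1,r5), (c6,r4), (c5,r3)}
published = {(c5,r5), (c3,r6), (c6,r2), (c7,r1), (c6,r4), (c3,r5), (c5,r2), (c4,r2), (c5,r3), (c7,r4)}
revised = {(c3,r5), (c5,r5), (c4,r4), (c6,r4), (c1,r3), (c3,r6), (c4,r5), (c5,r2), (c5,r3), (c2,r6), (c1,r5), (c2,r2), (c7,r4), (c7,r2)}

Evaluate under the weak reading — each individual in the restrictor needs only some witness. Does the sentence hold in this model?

"it" takes "a recipe" as antecedent — a donkey pronoun bound across the clause boundary.
Weak reading: every chef c with some tested-recipe has at least one tested-recipe r such that published(c,r) ∧ revised(c,r).
Per chef: c1:✗  c2:✗  c3:✓  c4:✗  c5:✓  c6:✓  c7:✓
c1 has no witness among its tested-recipes.

False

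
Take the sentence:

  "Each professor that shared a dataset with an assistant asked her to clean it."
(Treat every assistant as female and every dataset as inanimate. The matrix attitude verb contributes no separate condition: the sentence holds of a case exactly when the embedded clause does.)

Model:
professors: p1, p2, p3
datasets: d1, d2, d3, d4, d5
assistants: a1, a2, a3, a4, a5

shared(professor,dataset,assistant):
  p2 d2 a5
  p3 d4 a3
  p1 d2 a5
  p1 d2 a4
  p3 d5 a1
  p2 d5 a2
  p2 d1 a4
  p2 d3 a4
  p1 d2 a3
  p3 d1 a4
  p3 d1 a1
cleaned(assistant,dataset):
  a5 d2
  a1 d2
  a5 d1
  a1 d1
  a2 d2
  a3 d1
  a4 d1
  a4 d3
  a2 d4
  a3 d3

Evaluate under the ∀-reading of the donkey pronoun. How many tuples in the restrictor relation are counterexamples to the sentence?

"her" takes "an assistant" as antecedent and "it" takes "a dataset"; both are donkey pronouns co-varying with the restrictor.
Strong reading: for every (p,d,a) with shared(p,d,a), cleaned(a,d).
Restrictor triples: (p1,d2,a3)→cleaned(a3,d2) ✗  (p1,d2,a4)→cleaned(a4,d2) ✗  (p1,d2,a5)→cleaned(a5,d2) ✓  (p2,d1,a4)→cleaned(a4,d1) ✓  (p2,d2,a5)→cleaned(a5,d2) ✓  (p2,d3,a4)→cleaned(a4,d3) ✓  (p2,d5,a2)→cleaned(a2,d5) ✗  (p3,d1,a1)→cleaned(a1,d1) ✓  (p3,d1,a4)→cleaned(a4,d1) ✓  (p3,d4,a3)→cleaned(a3,d4) ✗  (p3,d5,a1)→cleaned(a1,d5) ✗
Counterexamples (restrictor triples failing the scope): 5.

5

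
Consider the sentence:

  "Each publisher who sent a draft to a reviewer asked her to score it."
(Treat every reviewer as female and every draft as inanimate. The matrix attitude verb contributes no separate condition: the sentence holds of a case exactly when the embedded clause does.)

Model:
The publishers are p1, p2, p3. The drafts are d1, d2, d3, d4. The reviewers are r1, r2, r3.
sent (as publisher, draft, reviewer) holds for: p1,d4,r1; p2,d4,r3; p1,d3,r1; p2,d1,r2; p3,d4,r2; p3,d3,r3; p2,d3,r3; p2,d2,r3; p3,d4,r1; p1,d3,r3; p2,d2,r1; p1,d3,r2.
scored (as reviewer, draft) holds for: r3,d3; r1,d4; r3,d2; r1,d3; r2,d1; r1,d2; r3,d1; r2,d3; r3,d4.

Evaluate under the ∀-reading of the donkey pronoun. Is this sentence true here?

"her" takes "a reviewer" as antecedent and "it" takes "a draft"; both are donkey pronouns co-varying with the restrictor.
Strong reading: for every (p,d,r) with sent(p,d,r), scored(r,d).
Restrictor triples: (p1,d3,r1)→scored(r1,d3) ✓  (p1,d3,r2)→scored(r2,d3) ✓  (p1,d3,r3)→scored(r3,d3) ✓  (p1,d4,r1)→scored(r1,d4) ✓  (p2,d1,r2)→scored(r2,d1) ✓  (p2,d2,r1)→scored(r1,d2) ✓  (p2,d2,r3)→scored(r3,d2) ✓  (p2,d3,r3)→scored(r3,d3) ✓  (p2,d4,r3)→scored(r3,d4) ✓  (p3,d3,r3)→scored(r3,d3) ✓  (p3,d4,r1)→scored(r1,d4) ✓  (p3,d4,r2)→scored(r2,d4) ✗
Counterexample: (p3,d4,r2) — scored(r2,d4) does not hold.

False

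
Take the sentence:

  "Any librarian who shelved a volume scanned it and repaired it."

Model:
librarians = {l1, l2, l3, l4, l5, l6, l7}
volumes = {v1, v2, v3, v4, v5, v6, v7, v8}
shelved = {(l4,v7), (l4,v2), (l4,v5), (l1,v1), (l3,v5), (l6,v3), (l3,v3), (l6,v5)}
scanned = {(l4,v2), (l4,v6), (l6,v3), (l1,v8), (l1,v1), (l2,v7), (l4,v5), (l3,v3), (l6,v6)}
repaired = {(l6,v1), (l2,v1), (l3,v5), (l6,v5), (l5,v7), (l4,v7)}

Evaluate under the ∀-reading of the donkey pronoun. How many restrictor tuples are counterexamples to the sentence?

"it" takes "a volume" as antecedent — a donkey pronoun bound across the clause boundary.
Strong reading: for every (l,v) with shelved(l,v), scanned(l,v) ∧ repaired(l,v).
Restrictor pairs: (l1,v1) ✗  (l3,v3) ✗  (l3,v5) ✗  (l4,v2) ✗  (l4,v5) ✗  (l4,v7) ✗  (l6,v3) ✗  (l6,v5) ✗
Counterexamples (restrictor pairs failing the scope): 8.

8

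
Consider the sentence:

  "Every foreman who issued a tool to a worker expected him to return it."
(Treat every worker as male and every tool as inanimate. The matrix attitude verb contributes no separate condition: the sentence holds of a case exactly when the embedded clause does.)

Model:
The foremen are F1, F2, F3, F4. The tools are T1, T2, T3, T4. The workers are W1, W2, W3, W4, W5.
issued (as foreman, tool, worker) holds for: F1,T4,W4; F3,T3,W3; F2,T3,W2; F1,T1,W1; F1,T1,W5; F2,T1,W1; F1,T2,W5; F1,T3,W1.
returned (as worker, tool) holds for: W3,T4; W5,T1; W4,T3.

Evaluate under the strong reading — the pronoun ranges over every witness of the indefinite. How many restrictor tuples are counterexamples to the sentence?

7

"him" takes "a worker" as antecedent and "it" takes "a tool"; both are donkey pronouns co-varying with the restrictor.
Strong reading: for every (f,t,w) with issued(f,t,w), returned(w,t).
Restrictor triples: (F1,T1,W1)→returned(W1,T1) ✗  (F1,T1,W5)→returned(W5,T1) ✓  (F1,T2,W5)→returned(W5,T2) ✗  (F1,T3,W1)→returned(W1,T3) ✗  (F1,T4,W4)→returned(W4,T4) ✗  (F2,T1,W1)→returned(W1,T1) ✗  (F2,T3,W2)→returned(W2,T3) ✗  (F3,T3,W3)→returned(W3,T3) ✗
Counterexamples (restrictor triples failing the scope): 7.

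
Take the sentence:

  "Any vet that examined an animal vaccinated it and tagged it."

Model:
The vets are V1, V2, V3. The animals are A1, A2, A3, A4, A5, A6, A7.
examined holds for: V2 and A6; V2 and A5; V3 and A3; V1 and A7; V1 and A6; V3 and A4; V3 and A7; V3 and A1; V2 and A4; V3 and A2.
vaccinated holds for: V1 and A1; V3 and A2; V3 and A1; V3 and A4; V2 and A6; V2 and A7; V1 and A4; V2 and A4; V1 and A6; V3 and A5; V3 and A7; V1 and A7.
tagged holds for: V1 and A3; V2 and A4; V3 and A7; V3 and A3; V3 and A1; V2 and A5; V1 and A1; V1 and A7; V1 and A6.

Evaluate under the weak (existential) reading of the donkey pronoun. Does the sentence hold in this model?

"it" takes "an animal" as antecedent — a donkey pronoun bound across the clause boundary.
Weak reading: every vet v with some examined-animal has at least one examined-animal a such that vaccinated(v,a) ∧ tagged(v,a).
Per vet: V1:✓  V2:✓  V3:✓
Every vet in the restrictor has a witness.

True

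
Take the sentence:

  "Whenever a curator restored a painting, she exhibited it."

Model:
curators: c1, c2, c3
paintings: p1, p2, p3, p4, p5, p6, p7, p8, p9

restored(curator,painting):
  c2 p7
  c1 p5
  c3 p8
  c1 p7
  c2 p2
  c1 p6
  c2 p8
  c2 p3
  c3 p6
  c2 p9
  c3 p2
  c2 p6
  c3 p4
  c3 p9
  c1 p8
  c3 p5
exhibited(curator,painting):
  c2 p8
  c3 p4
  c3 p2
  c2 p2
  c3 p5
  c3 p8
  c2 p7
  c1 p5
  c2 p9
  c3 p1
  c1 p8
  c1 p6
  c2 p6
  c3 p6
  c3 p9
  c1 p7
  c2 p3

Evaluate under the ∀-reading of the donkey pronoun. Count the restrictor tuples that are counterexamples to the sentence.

"it" takes "a painting" as antecedent — a donkey pronoun bound across the clause boundary.
Strong reading: for every (c,p) with restored(c,p), exhibited(c,p).
Restrictor pairs: (c1,p5) ✓  (c1,p6) ✓  (c1,p7) ✓  (c1,p8) ✓  (c2,p2) ✓  (c2,p3) ✓  (c2,p6) ✓  (c2,p7) ✓  (c2,p8) ✓  (c2,p9) ✓  (c3,p2) ✓  (c3,p4) ✓  (c3,p5) ✓  (c3,p6) ✓  (c3,p8) ✓  (c3,p9) ✓
Counterexamples (restrictor pairs failing the scope): 0.

0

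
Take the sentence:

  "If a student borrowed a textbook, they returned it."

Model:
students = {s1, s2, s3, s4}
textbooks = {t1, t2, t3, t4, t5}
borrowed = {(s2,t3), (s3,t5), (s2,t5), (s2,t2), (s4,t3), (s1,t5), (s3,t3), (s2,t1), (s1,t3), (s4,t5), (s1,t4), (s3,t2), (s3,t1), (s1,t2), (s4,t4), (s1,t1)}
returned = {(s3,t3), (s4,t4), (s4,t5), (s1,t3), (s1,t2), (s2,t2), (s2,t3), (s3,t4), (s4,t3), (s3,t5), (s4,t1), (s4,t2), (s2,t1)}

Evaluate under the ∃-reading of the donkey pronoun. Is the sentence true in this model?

"it" takes "a textbook" as antecedent — a donkey pronoun bound across the clause boundary.
Weak reading: every student s with some borrowed-textbook has at least one borrowed-textbook t such that returned(s,t).
Per student: s1:✓  s2:✓  s3:✓  s4:✓
Every student in the restrictor has a witness.

True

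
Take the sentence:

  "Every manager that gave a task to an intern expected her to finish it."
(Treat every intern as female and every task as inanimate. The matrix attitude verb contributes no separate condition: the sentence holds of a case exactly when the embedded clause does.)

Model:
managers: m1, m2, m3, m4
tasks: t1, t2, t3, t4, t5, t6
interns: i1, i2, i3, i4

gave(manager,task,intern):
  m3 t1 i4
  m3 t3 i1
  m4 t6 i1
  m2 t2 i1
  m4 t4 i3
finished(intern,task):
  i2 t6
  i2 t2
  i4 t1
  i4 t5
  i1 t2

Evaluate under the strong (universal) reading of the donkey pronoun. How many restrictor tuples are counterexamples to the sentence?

3

"her" takes "an intern" as antecedent and "it" takes "a task"; both are donkey pronouns co-varying with the restrictor.
Strong reading: for every (m,t,i) with gave(m,t,i), finished(i,t).
Restrictor triples: (m2,t2,i1)→finished(i1,t2) ✓  (m3,t1,i4)→finished(i4,t1) ✓  (m3,t3,i1)→finished(i1,t3) ✗  (m4,t4,i3)→finished(i3,t4) ✗  (m4,t6,i1)→finished(i1,t6) ✗
Counterexamples (restrictor triples failing the scope): 3.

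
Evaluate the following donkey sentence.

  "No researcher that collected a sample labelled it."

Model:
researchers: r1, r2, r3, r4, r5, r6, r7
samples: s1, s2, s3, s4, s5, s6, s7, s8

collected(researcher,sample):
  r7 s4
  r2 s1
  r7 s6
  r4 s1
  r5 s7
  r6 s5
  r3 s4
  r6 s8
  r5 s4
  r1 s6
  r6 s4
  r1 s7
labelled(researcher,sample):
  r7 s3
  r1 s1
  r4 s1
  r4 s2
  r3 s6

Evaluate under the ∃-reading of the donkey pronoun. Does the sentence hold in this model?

"it" takes "a sample" as antecedent — a donkey pronoun bound across the clause boundary.
Truth condition: for no (r,s) with collected(r,s) does labelled(r,s) hold.
Restrictor pairs — does the scope hold? (r1,s6):fails  (r1,s7):fails  (r2,s1):fails  (r3,s4):fails  (r4,s1):holds  (r5,s4):fails  (r5,s7):fails  (r6,s4):fails  (r6,s5):fails  (r6,s8):fails  (r7,s4):fails  (r7,s6):fails
Scope holds for 1 pair(s), so the sentence is false.

False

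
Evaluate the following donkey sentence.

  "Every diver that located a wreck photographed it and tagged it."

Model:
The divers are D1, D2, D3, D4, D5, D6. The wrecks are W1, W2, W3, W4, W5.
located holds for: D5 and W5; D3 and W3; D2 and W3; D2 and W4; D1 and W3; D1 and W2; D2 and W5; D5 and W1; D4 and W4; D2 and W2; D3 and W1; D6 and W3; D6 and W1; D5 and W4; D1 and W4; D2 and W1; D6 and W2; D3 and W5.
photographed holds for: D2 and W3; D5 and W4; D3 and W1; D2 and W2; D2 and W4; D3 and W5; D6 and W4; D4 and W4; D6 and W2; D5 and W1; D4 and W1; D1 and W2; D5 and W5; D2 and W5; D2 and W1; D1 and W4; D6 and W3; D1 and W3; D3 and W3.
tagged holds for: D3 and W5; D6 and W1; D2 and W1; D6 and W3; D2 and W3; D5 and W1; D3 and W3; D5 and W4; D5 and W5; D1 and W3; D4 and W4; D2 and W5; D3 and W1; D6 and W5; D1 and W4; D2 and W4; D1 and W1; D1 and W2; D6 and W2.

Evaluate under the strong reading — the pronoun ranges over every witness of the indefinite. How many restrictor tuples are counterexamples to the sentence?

2

"it" takes "a wreck" as antecedent — a donkey pronoun bound across the clause boundary.
Strong reading: for every (d,w) with located(d,w), photographed(d,w) ∧ tagged(d,w).
Restrictor pairs: (D1,W2) ✓  (D1,W3) ✓  (D1,W4) ✓  (D2,W1) ✓  (D2,W2) ✗  (D2,W3) ✓  (D2,W4) ✓  (D2,W5) ✓  (D3,W1) ✓  (D3,W3) ✓  (D3,W5) ✓  (D4,W4) ✓  (D5,W1) ✓  (D5,W4) ✓  (D5,W5) ✓  (D6,W1) ✗  (D6,W2) ✓  (D6,W3) ✓
Counterexamples (restrictor pairs failing the scope): 2.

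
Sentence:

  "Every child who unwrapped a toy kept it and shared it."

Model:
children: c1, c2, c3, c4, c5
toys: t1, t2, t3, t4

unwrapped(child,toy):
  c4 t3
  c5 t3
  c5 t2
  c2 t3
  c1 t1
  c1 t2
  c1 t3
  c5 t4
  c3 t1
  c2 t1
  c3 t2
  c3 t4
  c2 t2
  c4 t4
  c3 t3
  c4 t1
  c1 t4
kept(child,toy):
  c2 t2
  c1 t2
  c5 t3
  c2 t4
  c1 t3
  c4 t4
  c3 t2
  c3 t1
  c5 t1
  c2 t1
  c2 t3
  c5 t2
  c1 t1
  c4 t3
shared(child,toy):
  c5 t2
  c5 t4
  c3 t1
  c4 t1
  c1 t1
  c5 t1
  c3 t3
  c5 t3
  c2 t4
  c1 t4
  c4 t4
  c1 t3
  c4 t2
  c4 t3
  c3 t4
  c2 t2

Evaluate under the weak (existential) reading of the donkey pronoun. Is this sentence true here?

True

"it" takes "a toy" as antecedent — a donkey pronoun bound across the clause boundary.
Weak reading: every child c with some unwrapped-toy has at least one unwrapped-toy t such that kept(c,t) ∧ shared(c,t).
Per child: c1:✓  c2:✓  c3:✓  c4:✓  c5:✓
Every child in the restrictor has a witness.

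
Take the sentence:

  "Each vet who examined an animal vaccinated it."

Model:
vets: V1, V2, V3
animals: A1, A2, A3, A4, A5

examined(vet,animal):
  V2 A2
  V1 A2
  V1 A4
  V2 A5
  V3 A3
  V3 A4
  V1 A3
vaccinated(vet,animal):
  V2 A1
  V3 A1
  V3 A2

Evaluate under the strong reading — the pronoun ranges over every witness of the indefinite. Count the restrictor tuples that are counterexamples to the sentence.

7

"it" takes "an animal" as antecedent — a donkey pronoun bound across the clause boundary.
Strong reading: for every (v,a) with examined(v,a), vaccinated(v,a).
Restrictor pairs: (V1,A2) ✗  (V1,A3) ✗  (V1,A4) ✗  (V2,A2) ✗  (V2,A5) ✗  (V3,A3) ✗  (V3,A4) ✗
Counterexamples (restrictor pairs failing the scope): 7.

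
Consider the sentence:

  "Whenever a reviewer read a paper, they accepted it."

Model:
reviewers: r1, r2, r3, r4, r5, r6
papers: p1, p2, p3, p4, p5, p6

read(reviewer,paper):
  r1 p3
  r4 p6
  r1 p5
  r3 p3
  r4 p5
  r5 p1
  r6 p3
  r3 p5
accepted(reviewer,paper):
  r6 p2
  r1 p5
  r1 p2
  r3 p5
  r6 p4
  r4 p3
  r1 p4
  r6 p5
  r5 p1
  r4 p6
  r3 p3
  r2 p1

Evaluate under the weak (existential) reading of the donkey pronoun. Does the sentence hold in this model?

False

"it" takes "a paper" as antecedent — a donkey pronoun bound across the clause boundary.
Weak reading: every reviewer r with some read-paper has at least one read-paper p such that accepted(r,p).
Per reviewer: r1:✓  r3:✓  r4:✓  r5:✓  r6:✗
r6 has no witness among its read-papers.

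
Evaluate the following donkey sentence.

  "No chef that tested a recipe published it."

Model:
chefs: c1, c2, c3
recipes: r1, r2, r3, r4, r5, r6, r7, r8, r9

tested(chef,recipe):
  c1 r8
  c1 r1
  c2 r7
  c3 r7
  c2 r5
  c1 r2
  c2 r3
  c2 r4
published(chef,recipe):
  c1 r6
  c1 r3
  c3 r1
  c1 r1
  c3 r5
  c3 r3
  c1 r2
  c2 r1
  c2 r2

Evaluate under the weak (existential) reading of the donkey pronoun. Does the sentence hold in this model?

False

"it" takes "a recipe" as antecedent — a donkey pronoun bound across the clause boundary.
Truth condition: for no (c,r) with tested(c,r) does published(c,r) hold.
Restrictor pairs — does the scope hold? (c1,r1):holds  (c1,r2):holds  (c1,r8):fails  (c2,r3):fails  (c2,r4):fails  (c2,r5):fails  (c2,r7):fails  (c3,r7):fails
Scope holds for 2 pair(s), so the sentence is false.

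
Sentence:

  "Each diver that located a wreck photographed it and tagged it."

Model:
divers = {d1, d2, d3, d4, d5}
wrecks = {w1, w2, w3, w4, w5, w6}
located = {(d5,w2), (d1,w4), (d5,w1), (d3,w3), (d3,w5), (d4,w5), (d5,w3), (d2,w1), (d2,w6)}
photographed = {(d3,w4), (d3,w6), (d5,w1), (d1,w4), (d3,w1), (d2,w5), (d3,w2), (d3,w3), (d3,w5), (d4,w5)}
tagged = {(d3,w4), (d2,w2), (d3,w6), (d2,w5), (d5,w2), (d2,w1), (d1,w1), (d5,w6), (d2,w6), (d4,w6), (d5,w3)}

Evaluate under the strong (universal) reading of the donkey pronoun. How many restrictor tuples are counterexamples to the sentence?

"it" takes "a wreck" as antecedent — a donkey pronoun bound across the clause boundary.
Strong reading: for every (d,w) with located(d,w), photographed(d,w) ∧ tagged(d,w).
Restrictor pairs: (d1,w4) ✗  (d2,w1) ✗  (d2,w6) ✗  (d3,w3) ✗  (d3,w5) ✗  (d4,w5) ✗  (d5,w1) ✗  (d5,w2) ✗  (d5,w3) ✗
Counterexamples (restrictor pairs failing the scope): 9.

9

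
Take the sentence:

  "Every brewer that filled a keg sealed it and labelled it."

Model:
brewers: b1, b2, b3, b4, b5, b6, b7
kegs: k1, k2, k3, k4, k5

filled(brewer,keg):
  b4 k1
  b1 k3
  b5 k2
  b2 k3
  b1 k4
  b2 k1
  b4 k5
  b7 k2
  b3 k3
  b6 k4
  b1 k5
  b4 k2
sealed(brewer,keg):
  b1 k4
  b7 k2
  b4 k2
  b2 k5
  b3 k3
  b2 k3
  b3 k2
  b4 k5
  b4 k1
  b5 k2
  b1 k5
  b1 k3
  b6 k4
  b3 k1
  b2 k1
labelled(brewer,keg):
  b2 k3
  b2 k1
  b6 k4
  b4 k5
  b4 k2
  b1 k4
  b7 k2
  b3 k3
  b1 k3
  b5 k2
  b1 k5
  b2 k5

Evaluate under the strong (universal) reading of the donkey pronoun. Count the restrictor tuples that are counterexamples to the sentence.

"it" takes "a keg" as antecedent — a donkey pronoun bound across the clause boundary.
Strong reading: for every (b,k) with filled(b,k), sealed(b,k) ∧ labelled(b,k).
Restrictor pairs: (b1,k3) ✓  (b1,k4) ✓  (b1,k5) ✓  (b2,k1) ✓  (b2,k3) ✓  (b3,k3) ✓  (b4,k1) ✗  (b4,k2) ✓  (b4,k5) ✓  (b5,k2) ✓  (b6,k4) ✓  (b7,k2) ✓
Counterexamples (restrictor pairs failing the scope): 1.

1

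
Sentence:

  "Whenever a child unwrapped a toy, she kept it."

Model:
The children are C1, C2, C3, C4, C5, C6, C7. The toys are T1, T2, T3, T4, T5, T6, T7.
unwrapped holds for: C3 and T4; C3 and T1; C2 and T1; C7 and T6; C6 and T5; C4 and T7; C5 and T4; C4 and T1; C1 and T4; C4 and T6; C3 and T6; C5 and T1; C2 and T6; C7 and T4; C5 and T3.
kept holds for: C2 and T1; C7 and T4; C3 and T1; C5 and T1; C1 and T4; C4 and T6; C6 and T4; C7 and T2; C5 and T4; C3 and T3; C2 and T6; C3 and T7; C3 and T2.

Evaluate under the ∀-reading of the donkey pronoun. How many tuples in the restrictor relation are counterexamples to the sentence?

7

"it" takes "a toy" as antecedent — a donkey pronoun bound across the clause boundary.
Strong reading: for every (c,t) with unwrapped(c,t), kept(c,t).
Restrictor pairs: (C1,T4) ✓  (C2,T1) ✓  (C2,T6) ✓  (C3,T1) ✓  (C3,T4) ✗  (C3,T6) ✗  (C4,T1) ✗  (C4,T6) ✓  (C4,T7) ✗  (C5,T1) ✓  (C5,T3) ✗  (C5,T4) ✓  (C6,T5) ✗  (C7,T4) ✓  (C7,T6) ✗
Counterexamples (restrictor pairs failing the scope): 7.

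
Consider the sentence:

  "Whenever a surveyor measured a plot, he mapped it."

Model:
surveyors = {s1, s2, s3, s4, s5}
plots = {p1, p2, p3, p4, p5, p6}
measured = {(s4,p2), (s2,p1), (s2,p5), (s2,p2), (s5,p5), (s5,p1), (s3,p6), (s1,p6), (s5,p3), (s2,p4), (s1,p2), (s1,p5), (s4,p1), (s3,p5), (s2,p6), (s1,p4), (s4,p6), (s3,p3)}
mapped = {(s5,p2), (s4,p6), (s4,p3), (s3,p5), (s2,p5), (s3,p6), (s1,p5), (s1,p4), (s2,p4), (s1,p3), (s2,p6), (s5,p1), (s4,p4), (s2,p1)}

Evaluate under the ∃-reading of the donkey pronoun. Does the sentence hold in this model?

True

"it" takes "a plot" as antecedent — a donkey pronoun bound across the clause boundary.
Weak reading: every surveyor s with some measured-plot has at least one measured-plot p such that mapped(s,p).
Per surveyor: s1:✓  s2:✓  s3:✓  s4:✓  s5:✓
Every surveyor in the restrictor has a witness.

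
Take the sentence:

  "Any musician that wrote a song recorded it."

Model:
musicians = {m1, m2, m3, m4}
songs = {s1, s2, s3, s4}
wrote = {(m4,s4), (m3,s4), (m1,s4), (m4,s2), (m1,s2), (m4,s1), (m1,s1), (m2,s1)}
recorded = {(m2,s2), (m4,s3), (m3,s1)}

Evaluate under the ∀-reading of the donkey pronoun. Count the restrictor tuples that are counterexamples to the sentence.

8

"it" takes "a song" as antecedent — a donkey pronoun bound across the clause boundary.
Strong reading: for every (m,s) with wrote(m,s), recorded(m,s).
Restrictor pairs: (m1,s1) ✗  (m1,s2) ✗  (m1,s4) ✗  (m2,s1) ✗  (m3,s4) ✗  (m4,s1) ✗  (m4,s2) ✗  (m4,s4) ✗
Counterexamples (restrictor pairs failing the scope): 8.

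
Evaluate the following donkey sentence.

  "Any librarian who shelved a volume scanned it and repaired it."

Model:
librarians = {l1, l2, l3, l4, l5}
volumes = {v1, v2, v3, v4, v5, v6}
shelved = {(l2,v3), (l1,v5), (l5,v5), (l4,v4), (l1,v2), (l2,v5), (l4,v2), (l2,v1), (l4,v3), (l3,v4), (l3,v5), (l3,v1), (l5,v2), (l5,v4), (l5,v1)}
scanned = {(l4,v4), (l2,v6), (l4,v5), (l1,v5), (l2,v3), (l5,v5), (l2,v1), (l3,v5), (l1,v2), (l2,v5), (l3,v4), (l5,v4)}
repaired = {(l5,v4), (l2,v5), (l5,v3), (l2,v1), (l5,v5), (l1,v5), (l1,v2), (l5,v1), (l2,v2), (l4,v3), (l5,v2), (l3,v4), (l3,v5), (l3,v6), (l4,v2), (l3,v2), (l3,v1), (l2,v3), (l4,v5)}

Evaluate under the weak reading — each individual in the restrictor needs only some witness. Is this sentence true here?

False

"it" takes "a volume" as antecedent — a donkey pronoun bound across the clause boundary.
Weak reading: every librarian l with some shelved-volume has at least one shelved-volume v such that scanned(l,v) ∧ repaired(l,v).
Per librarian: l1:✓  l2:✓  l3:✓  l4:✗  l5:✓
l4 has no witness among its shelved-volumes.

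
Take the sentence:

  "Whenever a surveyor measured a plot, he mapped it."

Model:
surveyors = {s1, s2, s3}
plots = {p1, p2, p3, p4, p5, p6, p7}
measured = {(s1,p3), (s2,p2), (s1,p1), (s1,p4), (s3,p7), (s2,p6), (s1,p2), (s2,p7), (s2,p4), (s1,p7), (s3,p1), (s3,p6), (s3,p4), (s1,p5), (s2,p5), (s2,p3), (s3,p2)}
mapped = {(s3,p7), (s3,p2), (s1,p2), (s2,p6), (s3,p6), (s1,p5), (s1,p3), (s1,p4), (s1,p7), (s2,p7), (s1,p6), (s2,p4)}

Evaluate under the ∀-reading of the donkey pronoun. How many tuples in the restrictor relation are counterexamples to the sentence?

6

"it" takes "a plot" as antecedent — a donkey pronoun bound across the clause boundary.
Strong reading: for every (s,p) with measured(s,p), mapped(s,p).
Restrictor pairs: (s1,p1) ✗  (s1,p2) ✓  (s1,p3) ✓  (s1,p4) ✓  (s1,p5) ✓  (s1,p7) ✓  (s2,p2) ✗  (s2,p3) ✗  (s2,p4) ✓  (s2,p5) ✗  (s2,p6) ✓  (s2,p7) ✓  (s3,p1) ✗  (s3,p2) ✓  (s3,p4) ✗  (s3,p6) ✓  (s3,p7) ✓
Counterexamples (restrictor pairs failing the scope): 6.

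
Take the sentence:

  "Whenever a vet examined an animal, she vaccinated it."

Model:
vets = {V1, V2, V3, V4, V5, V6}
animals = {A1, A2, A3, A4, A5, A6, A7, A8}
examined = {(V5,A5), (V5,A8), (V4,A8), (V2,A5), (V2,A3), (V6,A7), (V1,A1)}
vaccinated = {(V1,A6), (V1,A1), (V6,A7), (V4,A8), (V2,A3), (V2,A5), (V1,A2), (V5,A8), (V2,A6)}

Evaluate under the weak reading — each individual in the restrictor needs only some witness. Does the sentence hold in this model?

"it" takes "an animal" as antecedent — a donkey pronoun bound across the clause boundary.
Weak reading: every vet v with some examined-animal has at least one examined-animal a such that vaccinated(v,a).
Per vet: V1:✓  V2:✓  V4:✓  V5:✓  V6:✓
Every vet in the restrictor has a witness.

True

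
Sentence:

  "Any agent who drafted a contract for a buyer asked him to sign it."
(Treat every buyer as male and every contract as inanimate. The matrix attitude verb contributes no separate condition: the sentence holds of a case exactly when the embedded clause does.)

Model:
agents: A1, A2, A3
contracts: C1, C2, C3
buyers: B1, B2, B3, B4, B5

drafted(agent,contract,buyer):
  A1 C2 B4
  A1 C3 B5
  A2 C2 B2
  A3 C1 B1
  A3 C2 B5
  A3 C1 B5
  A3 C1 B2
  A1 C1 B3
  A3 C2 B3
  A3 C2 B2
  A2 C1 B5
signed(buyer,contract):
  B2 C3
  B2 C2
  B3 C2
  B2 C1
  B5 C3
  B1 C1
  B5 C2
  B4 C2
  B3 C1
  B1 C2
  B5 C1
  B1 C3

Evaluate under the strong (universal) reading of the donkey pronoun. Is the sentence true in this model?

True

"him" takes "a buyer" as antecedent and "it" takes "a contract"; both are donkey pronouns co-varying with the restrictor.
Strong reading: for every (a,c,b) with drafted(a,c,b), signed(b,c).
Restrictor triples: (A1,C1,B3)→signed(B3,C1) ✓  (A1,C2,B4)→signed(B4,C2) ✓  (A1,C3,B5)→signed(B5,C3) ✓  (A2,C1,B5)→signed(B5,C1) ✓  (A2,C2,B2)→signed(B2,C2) ✓  (A3,C1,B1)→signed(B1,C1) ✓  (A3,C1,B2)→signed(B2,C1) ✓  (A3,C1,B5)→signed(B5,C1) ✓  (A3,C2,B2)→signed(B2,C2) ✓  (A3,C2,B3)→signed(B3,C2) ✓  (A3,C2,B5)→signed(B5,C2) ✓
Every restrictor triple satisfies the scope.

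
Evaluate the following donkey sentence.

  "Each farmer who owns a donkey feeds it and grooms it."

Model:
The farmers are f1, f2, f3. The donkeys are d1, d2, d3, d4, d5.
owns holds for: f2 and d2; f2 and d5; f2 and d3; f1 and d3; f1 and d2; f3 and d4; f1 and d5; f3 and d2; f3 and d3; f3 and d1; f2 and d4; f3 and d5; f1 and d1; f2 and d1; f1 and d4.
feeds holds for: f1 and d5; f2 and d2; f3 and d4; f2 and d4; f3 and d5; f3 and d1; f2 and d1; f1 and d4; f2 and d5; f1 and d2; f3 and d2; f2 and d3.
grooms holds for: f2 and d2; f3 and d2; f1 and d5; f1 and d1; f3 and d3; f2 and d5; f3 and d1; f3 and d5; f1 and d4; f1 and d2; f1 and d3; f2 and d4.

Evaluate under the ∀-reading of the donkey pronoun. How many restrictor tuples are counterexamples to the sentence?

"it" takes "a donkey" as antecedent — a donkey pronoun bound across the clause boundary.
Strong reading: for every (f,d) with owns(f,d), feeds(f,d) ∧ grooms(f,d).
Restrictor pairs: (f1,d1) ✗  (f1,d2) ✓  (f1,d3) ✗  (f1,d4) ✓  (f1,d5) ✓  (f2,d1) ✗  (f2,d2) ✓  (f2,d3) ✗  (f2,d4) ✓  (f2,d5) ✓  (f3,d1) ✓  (f3,d2) ✓  (f3,d3) ✗  (f3,d4) ✗  (f3,d5) ✓
Counterexamples (restrictor pairs failing the scope): 6.

6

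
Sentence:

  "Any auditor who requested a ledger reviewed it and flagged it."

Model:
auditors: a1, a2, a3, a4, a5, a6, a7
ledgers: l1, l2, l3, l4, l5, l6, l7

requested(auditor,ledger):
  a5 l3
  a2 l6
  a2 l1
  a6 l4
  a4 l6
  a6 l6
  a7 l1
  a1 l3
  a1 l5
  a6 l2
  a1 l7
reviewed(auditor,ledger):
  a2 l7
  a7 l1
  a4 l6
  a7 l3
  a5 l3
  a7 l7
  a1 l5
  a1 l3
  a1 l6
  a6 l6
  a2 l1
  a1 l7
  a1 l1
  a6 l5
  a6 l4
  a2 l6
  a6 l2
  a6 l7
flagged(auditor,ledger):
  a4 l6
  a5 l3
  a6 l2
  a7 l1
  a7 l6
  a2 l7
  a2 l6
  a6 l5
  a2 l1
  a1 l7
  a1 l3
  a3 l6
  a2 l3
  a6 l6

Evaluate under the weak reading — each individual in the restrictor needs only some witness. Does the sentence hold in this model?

"it" takes "a ledger" as antecedent — a donkey pronoun bound across the clause boundary.
Weak reading: every auditor a with some requested-ledger has at least one requested-ledger l such that reviewed(a,l) ∧ flagged(a,l).
Per auditor: a1:✓  a2:✓  a4:✓  a5:✓  a6:✓  a7:✓
Every auditor in the restrictor has a witness.

True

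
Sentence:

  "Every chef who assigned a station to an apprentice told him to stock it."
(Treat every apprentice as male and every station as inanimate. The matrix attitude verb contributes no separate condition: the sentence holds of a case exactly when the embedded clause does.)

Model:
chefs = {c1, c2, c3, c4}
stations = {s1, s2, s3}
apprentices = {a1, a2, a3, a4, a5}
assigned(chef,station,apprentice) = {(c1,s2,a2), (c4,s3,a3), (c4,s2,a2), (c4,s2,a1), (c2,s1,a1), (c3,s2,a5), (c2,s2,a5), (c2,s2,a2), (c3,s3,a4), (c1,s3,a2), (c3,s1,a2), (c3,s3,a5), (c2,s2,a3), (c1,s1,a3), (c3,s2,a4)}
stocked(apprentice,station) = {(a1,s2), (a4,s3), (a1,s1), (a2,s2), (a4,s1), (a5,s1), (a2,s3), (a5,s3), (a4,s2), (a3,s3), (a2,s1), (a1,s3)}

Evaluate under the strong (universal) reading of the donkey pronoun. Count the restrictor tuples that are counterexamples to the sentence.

4

"him" takes "an apprentice" as antecedent and "it" takes "a station"; both are donkey pronouns co-varying with the restrictor.
Strong reading: for every (c,s,a) with assigned(c,s,a), stocked(a,s).
Restrictor triples: (c1,s1,a3)→stocked(a3,s1) ✗  (c1,s2,a2)→stocked(a2,s2) ✓  (c1,s3,a2)→stocked(a2,s3) ✓  (c2,s1,a1)→stocked(a1,s1) ✓  (c2,s2,a2)→stocked(a2,s2) ✓  (c2,s2,a3)→stocked(a3,s2) ✗  (c2,s2,a5)→stocked(a5,s2) ✗  (c3,s1,a2)→stocked(a2,s1) ✓  (c3,s2,a4)→stocked(a4,s2) ✓  (c3,s2,a5)→stocked(a5,s2) ✗  (c3,s3,a4)→stocked(a4,s3) ✓  (c3,s3,a5)→stocked(a5,s3) ✓  (c4,s2,a1)→stocked(a1,s2) ✓  (c4,s2,a2)→stocked(a2,s2) ✓  (c4,s3,a3)→stocked(a3,s3) ✓
Counterexamples (restrictor triples failing the scope): 4.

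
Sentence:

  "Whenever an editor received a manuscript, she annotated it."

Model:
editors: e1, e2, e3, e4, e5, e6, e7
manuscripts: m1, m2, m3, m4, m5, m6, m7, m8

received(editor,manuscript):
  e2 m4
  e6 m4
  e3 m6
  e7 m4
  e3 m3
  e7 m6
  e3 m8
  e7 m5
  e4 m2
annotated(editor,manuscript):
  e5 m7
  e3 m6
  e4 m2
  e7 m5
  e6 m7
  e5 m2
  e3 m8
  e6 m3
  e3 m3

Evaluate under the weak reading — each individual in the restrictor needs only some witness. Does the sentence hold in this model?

False

"it" takes "a manuscript" as antecedent — a donkey pronoun bound across the clause boundary.
Weak reading: every editor e with some received-manuscript has at least one received-manuscript m such that annotated(e,m).
Per editor: e2:✗  e3:✓  e4:✓  e6:✗  e7:✓
e2 has no witness among its received-manuscripts.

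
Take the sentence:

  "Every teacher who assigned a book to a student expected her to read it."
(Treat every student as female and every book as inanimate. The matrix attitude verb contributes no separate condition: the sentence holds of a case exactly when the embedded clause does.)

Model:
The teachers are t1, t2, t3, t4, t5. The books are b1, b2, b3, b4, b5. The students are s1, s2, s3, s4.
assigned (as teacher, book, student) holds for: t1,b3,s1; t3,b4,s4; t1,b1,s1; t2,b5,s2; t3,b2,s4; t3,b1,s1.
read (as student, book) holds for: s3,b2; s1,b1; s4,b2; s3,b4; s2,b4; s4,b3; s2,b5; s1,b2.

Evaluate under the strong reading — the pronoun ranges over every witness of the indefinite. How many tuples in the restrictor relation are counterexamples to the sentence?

"her" takes "a student" as antecedent and "it" takes "a book"; both are donkey pronouns co-varying with the restrictor.
Strong reading: for every (t,b,s) with assigned(t,b,s), read(s,b).
Restrictor triples: (t1,b1,s1)→read(s1,b1) ✓  (t1,b3,s1)→read(s1,b3) ✗  (t2,b5,s2)→read(s2,b5) ✓  (t3,b1,s1)→read(s1,b1) ✓  (t3,b2,s4)→read(s4,b2) ✓  (t3,b4,s4)→read(s4,b4) ✗
Counterexamples (restrictor triples failing the scope): 2.

2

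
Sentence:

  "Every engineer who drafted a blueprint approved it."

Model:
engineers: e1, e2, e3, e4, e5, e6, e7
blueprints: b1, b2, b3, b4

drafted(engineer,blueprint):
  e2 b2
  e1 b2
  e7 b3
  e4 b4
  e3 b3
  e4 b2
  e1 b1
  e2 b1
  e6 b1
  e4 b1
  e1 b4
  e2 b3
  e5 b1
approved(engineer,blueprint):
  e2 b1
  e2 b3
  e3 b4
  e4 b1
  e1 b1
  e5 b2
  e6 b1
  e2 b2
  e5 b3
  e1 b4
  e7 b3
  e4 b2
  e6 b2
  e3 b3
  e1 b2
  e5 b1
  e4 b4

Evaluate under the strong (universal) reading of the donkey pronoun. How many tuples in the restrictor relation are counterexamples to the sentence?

0

"it" takes "a blueprint" as antecedent — a donkey pronoun bound across the clause boundary.
Strong reading: for every (e,b) with drafted(e,b), approved(e,b).
Restrictor pairs: (e1,b1) ✓  (e1,b2) ✓  (e1,b4) ✓  (e2,b1) ✓  (e2,b2) ✓  (e2,b3) ✓  (e3,b3) ✓  (e4,b1) ✓  (e4,b2) ✓  (e4,b4) ✓  (e5,b1) ✓  (e6,b1) ✓  (e7,b3) ✓
Counterexamples (restrictor pairs failing the scope): 0.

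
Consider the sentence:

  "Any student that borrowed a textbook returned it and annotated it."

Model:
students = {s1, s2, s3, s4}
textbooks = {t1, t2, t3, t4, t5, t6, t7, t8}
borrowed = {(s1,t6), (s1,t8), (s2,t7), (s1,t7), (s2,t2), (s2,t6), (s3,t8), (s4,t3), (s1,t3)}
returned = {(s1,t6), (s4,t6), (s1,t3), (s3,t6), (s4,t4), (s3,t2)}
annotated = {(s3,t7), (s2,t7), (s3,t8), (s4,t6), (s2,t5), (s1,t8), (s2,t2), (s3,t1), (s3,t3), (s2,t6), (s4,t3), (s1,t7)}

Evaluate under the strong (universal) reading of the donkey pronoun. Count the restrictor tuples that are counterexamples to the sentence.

"it" takes "a textbook" as antecedent — a donkey pronoun bound across the clause boundary.
Strong reading: for every (s,t) with borrowed(s,t), returned(s,t) ∧ annotated(s,t).
Restrictor pairs: (s1,t3) ✗  (s1,t6) ✗  (s1,t7) ✗  (s1,t8) ✗  (s2,t2) ✗  (s2,t6) ✗  (s2,t7) ✗  (s3,t8) ✗  (s4,t3) ✗
Counterexamples (restrictor pairs failing the scope): 9.

9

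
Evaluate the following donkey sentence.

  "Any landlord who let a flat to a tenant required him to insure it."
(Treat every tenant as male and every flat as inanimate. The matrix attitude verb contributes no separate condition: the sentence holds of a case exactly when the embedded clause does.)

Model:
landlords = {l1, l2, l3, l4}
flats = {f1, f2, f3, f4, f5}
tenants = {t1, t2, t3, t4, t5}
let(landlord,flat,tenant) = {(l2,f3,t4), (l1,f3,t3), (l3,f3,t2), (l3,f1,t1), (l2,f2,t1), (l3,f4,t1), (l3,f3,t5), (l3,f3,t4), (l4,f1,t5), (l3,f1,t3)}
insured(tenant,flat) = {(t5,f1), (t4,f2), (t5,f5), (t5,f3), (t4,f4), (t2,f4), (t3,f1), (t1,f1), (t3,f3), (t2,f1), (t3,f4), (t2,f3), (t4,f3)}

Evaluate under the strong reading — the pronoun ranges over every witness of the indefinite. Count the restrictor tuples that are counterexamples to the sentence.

"him" takes "a tenant" as antecedent and "it" takes "a flat"; both are donkey pronouns co-varying with the restrictor.
Strong reading: for every (l,f,t) with let(l,f,t), insured(t,f).
Restrictor triples: (l1,f3,t3)→insured(t3,f3) ✓  (l2,f2,t1)→insured(t1,f2) ✗  (l2,f3,t4)→insured(t4,f3) ✓  (l3,f1,t1)→insured(t1,f1) ✓  (l3,f1,t3)→insured(t3,f1) ✓  (l3,f3,t2)→insured(t2,f3) ✓  (l3,f3,t4)→insured(t4,f3) ✓  (l3,f3,t5)→insured(t5,f3) ✓  (l3,f4,t1)→insured(t1,f4) ✗  (l4,f1,t5)→insured(t5,f1) ✓
Counterexamples (restrictor triples failing the scope): 2.

2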